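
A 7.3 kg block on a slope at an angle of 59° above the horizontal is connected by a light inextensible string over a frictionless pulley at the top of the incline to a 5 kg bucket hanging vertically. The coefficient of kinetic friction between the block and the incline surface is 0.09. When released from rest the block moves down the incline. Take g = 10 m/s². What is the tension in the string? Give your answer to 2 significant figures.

54 N

For the block on the incline: the weight component along the slope is m₁g sin 59° = 7.3 × 10 × 0.8572 = 62.576 N and the normal force is N = m₁g cos 59° = 37.598 N.
Kinetic friction opposes the block's motion down the incline: f = μN = 0.09 × 37.598 = 3.384 N acting up the slope.
Newton's second law for the block (down-slope positive): 62.576 − 3.384 − T = 7.3 a. For the hanging bucket (upward positive): T − 5 × 10 = 5 a.
Adding the two equations eliminates T: 9.192 = 12.3 a, so a = 0.7473 m/s².
Then from the hanging bucket's equation, T = 5 × (10 + 0.7473) = 53.736 N.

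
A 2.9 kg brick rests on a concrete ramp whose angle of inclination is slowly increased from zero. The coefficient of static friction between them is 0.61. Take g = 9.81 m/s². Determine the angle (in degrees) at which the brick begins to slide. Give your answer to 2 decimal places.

31.38°

At the threshold of sliding, static friction is at its maximum μ_s N and exactly balances the weight component along the incline: mg sin θ = μ_s mg cos θ.
Hence tan θ = μ_s = 0.61, so θ = arctan(0.61) = 31.3832°.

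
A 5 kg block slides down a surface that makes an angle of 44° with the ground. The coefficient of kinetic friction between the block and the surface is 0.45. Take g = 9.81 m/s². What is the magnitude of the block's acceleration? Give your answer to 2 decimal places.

Resolving the weight along the incline: the component pulling the block down the slope is mg sin 44° = 5 × 9.81 × 0.6947 = 34.075 N, and the normal force is N = mg cos 44° = 5 × 9.81 × 0.7193 = 35.282 N.
Kinetic friction acts up the slope with magnitude f = μN = 0.45 × 35.282 = 15.877 N.
Net force along the incline is 34.075 − 15.877 = 18.198 N, so a = 18.198 / 5 = 3.6396 m/s².

3.64 m/s²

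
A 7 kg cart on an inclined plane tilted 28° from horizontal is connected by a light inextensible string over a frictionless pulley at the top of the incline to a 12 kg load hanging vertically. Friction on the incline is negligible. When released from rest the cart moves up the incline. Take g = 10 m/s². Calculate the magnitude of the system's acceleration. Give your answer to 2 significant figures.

For the cart on the incline: the weight component along the slope is m₁g sin 28° = 7 × 10 × 0.4695 = 32.865 N and the normal force is N = m₁g cos 28° = 61.806 N.
Newton's second law for the cart (up-slope positive): T − 32.865 = 7 a. For the hanging load (downward positive): 12 × 10 − T = 12 a.
Adding the two equations eliminates T: 87.135 = 19 a, so a = 4.5861 m/s².

4.6 m/s²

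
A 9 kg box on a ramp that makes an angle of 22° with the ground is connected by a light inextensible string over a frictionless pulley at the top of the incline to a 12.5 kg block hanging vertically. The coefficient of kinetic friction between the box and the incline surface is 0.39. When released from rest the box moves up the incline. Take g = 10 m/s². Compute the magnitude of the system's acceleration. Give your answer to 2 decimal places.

2.73 m/s²

For the box on the incline: the weight component along the slope is m₁g sin 22° = 9 × 10 × 0.3746 = 33.714 N and the normal force is N = m₁g cos 22° = 83.447 N.
Kinetic friction opposes the box's motion up the incline: f = μN = 0.39 × 83.447 = 32.544 N acting down the slope.
Newton's second law for the box (up-slope positive): T − 33.714 − 32.544 = 9 a. For the hanging block (downward positive): 12.5 × 10 − T = 12.5 a.
Adding the two equations eliminates T: 58.742 = 21.5 a, so a = 2.7322 m/s².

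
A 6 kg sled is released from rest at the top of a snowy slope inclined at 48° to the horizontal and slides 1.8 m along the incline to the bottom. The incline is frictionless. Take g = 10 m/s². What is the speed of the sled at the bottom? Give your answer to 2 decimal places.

5.17 m/s

The weight component along the incline is mg sin 48° = 44.589 N and the normal force is N = mg cos 48° = 40.148 N.
With no friction, a = g sin 48° = 7.4314 m/s².
Starting from rest over a distance of 1.8 m, v² = 2aL = 2 × 7.4314 × 1.8 = 26.7530, so v = 5.1723 m/s.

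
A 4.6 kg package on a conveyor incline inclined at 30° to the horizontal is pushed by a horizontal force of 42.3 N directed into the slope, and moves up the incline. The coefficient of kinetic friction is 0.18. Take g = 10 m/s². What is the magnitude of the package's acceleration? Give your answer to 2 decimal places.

The horizontal push has components F cos 30° = 42.3 × 0.8660 = 36.632 N up the incline and F sin 30° = 42.3 × 0.5000 = 21.150 N pressing into the surface.
The normal force is therefore N = mg cos 30° + F sin 30° = 39.836 + 21.150 = 60.986 N, and kinetic friction down the slope is μN = 0.18 × 60.986 = 10.977 N.
Along the incline: F cos 30° − mg sin 30° − μN = ma, so 36.632 − 23.000 − 10.977 = 4.6 a, giving a = 0.5772 m/s².

0.58 m/s²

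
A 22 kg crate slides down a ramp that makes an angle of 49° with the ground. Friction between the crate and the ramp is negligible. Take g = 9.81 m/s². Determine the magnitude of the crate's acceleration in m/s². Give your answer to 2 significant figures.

Resolving the weight along the incline: the component pulling the crate down the slope is mg sin 49° = 22 × 9.81 × 0.7547 = 162.879 N, and the normal force is N = mg cos 49° = 22 × 9.81 × 0.6561 = 141.600 N.
With no friction the net force along the incline is 162.879 N, so a = g sin 49° = 162.879 / 22 = 7.4036 m/s².

7.4 m/s²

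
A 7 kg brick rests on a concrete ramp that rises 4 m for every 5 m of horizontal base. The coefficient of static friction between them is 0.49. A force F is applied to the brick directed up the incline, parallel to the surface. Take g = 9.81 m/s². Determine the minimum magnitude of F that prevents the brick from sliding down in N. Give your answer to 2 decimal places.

The normal force is N = mg cos 38.66° = 53.622 N. With F at its minimum the brick is on the verge of sliding down, so static friction is at its maximum μ_s N = 0.49 × 53.622 = 26.275 N and acts up the slope.
Equilibrium along the incline: F + μ_s N = mg sin 38.66°, so F = 42.898 − 26.275 = 16.623 N.

16.62 N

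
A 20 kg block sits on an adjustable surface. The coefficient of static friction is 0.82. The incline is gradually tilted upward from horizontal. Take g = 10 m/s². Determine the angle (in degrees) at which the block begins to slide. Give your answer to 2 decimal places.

At the threshold of sliding, static friction is at its maximum μ_s N and exactly balances the weight component along the incline: mg sin θ = μ_s mg cos θ.
Hence tan θ = μ_s = 0.82, so θ = arctan(0.82) = 39.3518°.

39.35°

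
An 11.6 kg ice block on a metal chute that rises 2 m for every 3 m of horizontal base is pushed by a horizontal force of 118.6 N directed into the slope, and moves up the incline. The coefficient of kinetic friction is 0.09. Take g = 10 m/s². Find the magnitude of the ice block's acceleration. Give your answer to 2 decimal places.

1.70 m/s²

The horizontal push has components F cos 33.69° = 118.6 × 0.8321 = 98.687 N up the incline and F sin 33.69° = 118.6 × 0.5547 = 65.787 N pressing into the surface.
The normal force is therefore N = mg cos 33.69° + F sin 33.69° = 96.524 + 65.787 = 162.311 N, and kinetic friction down the slope is μN = 0.09 × 162.311 = 14.608 N.
Along the incline: F cos 33.69° − mg sin 33.69° − μN = ma, so 98.687 − 64.345 − 14.608 = 11.6 a, giving a = 1.7012 m/s².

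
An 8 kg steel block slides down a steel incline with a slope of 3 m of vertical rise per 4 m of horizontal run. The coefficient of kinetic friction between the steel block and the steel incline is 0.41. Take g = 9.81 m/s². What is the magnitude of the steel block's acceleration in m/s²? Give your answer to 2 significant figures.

Resolving the weight along the incline: the component pulling the steel block down the slope is mg sin 36.87° = 8 × 9.81 × 0.6000 = 47.088 N, and the normal force is N = mg cos 36.87° = 8 × 9.81 × 0.8000 = 62.784 N.
Kinetic friction acts up the slope with magnitude f = μN = 0.41 × 62.784 = 25.741 N.
Net force along the incline is 47.088 − 25.741 = 21.347 N, so a = 21.347 / 8 = 2.6684 m/s².

2.7 m/s²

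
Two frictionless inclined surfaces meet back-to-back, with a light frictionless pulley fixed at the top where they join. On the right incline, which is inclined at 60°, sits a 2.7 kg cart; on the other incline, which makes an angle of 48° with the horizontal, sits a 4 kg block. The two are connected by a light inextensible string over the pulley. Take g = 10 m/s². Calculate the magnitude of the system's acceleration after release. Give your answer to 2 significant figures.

Resolve each weight along its own incline: the 2.7 kg mass has component 2.7 × 10 × sin 60° = 23.383 N down its slope, and the 4 kg mass has 4 × 10 × sin 48° = 29.726 N down its slope.
The 4 kg side's 29.726 N exceeds the other side's 23.383 N, so that mass slides down and the 2.7 kg mass slides up. Taking that direction as positive, Newton's second law for the whole system gives 29.726 − 23.383 = (2.7 + 4) a, so a = 6.343 / 6.7 = 0.9467 m/s².

0.95 m/s²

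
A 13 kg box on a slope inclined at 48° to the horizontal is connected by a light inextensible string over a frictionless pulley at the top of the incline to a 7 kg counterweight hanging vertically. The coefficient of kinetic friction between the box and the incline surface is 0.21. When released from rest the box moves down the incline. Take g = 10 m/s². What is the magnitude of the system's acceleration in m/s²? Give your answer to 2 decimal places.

0.42 m/s²

For the box on the incline: the weight component along the slope is m₁g sin 48° = 13 × 10 × 0.7431 = 96.603 N and the normal force is N = m₁g cos 48° = 86.987 N.
Kinetic friction opposes the box's motion down the incline: f = μN = 0.21 × 86.987 = 18.267 N acting up the slope.
Newton's second law for the box (down-slope positive): 96.603 − 18.267 − T = 13 a. For the hanging counterweight (upward positive): T − 7 × 10 = 7 a.
Adding the two equations eliminates T: 8.336 = 20 a, so a = 0.4168 m/s².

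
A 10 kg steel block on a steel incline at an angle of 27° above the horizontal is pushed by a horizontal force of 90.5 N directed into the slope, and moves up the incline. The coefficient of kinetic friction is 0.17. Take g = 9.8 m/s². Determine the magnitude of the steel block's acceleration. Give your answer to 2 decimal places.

1.43 m/s²

The horizontal push has components F cos 27° = 90.5 × 0.8910 = 80.636 N up the incline and F sin 27° = 90.5 × 0.4540 = 41.087 N pressing into the surface.
The normal force is therefore N = mg cos 27° + F sin 27° = 87.318 + 41.087 = 128.405 N, and kinetic friction down the slope is μN = 0.17 × 128.405 = 21.829 N.
Along the incline: F cos 27° − mg sin 27° − μN = ma, so 80.636 − 44.492 − 21.829 = 10 a, giving a = 1.4315 m/s².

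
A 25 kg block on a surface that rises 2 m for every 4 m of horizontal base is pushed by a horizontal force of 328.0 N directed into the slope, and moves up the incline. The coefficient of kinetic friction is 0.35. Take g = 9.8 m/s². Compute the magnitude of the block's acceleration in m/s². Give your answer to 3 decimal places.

2.231 m/s²

The horizontal push has components F cos 26.57° = 328.0 × 0.8944 = 293.363 N up the incline and F sin 26.57° = 328.0 × 0.4472 = 146.682 N pressing into the surface.
The normal force is therefore N = mg cos 26.57° + F sin 26.57° = 219.128 + 146.682 = 365.810 N, and kinetic friction down the slope is μN = 0.35 × 365.810 = 128.034 N.
Along the incline: F cos 26.57° − mg sin 26.57° − μN = ma, so 293.363 − 109.564 − 128.034 = 25 a, giving a = 2.2306 m/s².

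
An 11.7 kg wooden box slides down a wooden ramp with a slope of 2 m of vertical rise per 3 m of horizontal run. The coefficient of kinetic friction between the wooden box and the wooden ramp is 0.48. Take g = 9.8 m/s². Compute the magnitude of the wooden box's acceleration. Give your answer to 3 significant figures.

1.52 m/s²

Resolving the weight along the incline: the component pulling the wooden box down the slope is mg sin 33.69° = 11.7 × 9.8 × 0.5547 = 63.602 N, and the normal force is N = mg cos 33.69° = 11.7 × 9.8 × 0.8321 = 95.409 N.
Kinetic friction acts up the slope with magnitude f = μN = 0.48 × 95.409 = 45.796 N.
Net force along the incline is 63.602 − 45.796 = 17.806 N, so a = 17.806 / 11.7 = 1.5219 m/s².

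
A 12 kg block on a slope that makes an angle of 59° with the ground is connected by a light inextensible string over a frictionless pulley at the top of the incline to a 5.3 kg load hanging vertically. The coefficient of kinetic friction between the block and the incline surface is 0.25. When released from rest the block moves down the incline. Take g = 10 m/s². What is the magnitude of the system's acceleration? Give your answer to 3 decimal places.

For the block on the incline: the weight component along the slope is m₁g sin 59° = 12 × 10 × 0.8572 = 102.864 N and the normal force is N = m₁g cos 59° = 61.805 N.
Kinetic friction opposes the block's motion down the incline: f = μN = 0.25 × 61.805 = 15.451 N acting up the slope.
Newton's second law for the block (down-slope positive): 102.864 − 15.451 − T = 12 a. For the hanging load (upward positive): T − 5.3 × 10 = 5.3 a.
Adding the two equations eliminates T: 34.413 = 17.3 a, so a = 1.9892 m/s².

1.989 m/s²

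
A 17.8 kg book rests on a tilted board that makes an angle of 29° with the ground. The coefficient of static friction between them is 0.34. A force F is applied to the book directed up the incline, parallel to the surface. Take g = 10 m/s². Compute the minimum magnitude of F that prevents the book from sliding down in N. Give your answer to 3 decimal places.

The normal force is N = mg cos 29° = 155.682 N. With F at its minimum the book is on the verge of sliding down, so static friction is at its maximum μ_s N = 0.34 × 155.682 = 52.932 N and acts up the slope.
Equilibrium along the incline: F + μ_s N = mg sin 29°, so F = 86.296 − 52.932 = 33.364 N.

33.364 N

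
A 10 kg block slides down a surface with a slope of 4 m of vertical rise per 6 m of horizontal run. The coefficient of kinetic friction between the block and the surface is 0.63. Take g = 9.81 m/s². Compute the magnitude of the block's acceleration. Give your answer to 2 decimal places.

Resolving the weight along the incline: the component pulling the block down the slope is mg sin 33.69° = 10 × 9.81 × 0.5547 = 54.416 N, and the normal force is N = mg cos 33.69° = 10 × 9.81 × 0.8321 = 81.629 N.
Kinetic friction acts up the slope with magnitude f = μN = 0.63 × 81.629 = 51.426 N.
Net force along the incline is 54.416 − 51.426 = 2.990 N, so a = 2.990 / 10 = 0.2990 m/s².

0.30 m/s²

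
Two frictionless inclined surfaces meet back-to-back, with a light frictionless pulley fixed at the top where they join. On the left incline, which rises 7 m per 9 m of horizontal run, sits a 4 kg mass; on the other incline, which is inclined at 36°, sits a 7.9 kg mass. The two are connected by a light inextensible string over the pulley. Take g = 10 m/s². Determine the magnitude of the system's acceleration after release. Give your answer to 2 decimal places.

Resolve each weight along its own incline: the 4 kg mass has component 4 × 10 × sin 37.87° = 24.558 N down its slope, and the 7.9 kg mass has 7.9 × 10 × sin 36° = 46.435 N down its slope.
The 7.9 kg side's 46.435 N exceeds the other side's 24.558 N, so that mass slides down and the 4 kg mass slides up. Taking that direction as positive, Newton's second law for the whole system gives 46.435 − 24.558 = (4 + 7.9) a, so a = 21.877 / 11.9 = 1.8384 m/s².

1.84 m/s²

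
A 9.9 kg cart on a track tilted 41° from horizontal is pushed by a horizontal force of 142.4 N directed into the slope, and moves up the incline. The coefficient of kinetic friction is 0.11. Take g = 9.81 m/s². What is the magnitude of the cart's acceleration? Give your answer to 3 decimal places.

2.567 m/s²

The horizontal push has components F cos 41° = 142.4 × 0.7547 = 107.469 N up the incline and F sin 41° = 142.4 × 0.6561 = 93.429 N pressing into the surface.
The normal force is therefore N = mg cos 41° + F sin 41° = 73.296 + 93.429 = 166.725 N, and kinetic friction down the slope is μN = 0.11 × 166.725 = 18.340 N.
Along the incline: F cos 41° − mg sin 41° − μN = ma, so 107.469 − 63.720 − 18.340 = 9.9 a, giving a = 2.5666 m/s².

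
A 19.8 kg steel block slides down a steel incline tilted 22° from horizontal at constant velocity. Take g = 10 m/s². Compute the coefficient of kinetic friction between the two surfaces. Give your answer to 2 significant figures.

At constant velocity the net force along the incline is zero: mg sin 22° = μ mg cos 22°.
So μ = tan 22° = 0.3746 / 0.9272 = 0.4040.

0.40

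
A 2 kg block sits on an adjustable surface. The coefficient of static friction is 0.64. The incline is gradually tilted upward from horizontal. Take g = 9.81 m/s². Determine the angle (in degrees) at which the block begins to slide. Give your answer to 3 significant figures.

At the threshold of sliding, static friction is at its maximum μ_s N and exactly balances the weight component along the incline: mg sin θ = μ_s mg cos θ.
Hence tan θ = μ_s = 0.64, so θ = arctan(0.64) = 32.6192°.

32.6°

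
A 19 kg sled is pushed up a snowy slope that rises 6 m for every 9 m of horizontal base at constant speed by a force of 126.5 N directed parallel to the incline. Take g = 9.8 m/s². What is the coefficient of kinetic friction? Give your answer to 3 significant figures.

0.150

At constant speed ΣF = 0 along the incline. The applied 126.5 N acts up the slope; the weight component mg sin 33.69° = 103.285 N and kinetic friction μN both act down the slope.
So 126.5 = 103.285 + μ × 154.928, giving μ = (126.5 − 103.285) / 154.928 = 0.1498.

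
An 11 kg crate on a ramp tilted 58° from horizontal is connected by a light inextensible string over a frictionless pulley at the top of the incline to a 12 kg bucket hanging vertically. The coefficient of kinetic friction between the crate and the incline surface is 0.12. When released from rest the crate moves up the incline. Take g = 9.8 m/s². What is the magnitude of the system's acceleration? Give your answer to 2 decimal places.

0.84 m/s²

For the crate on the incline: the weight component along the slope is m₁g sin 58° = 11 × 9.8 × 0.8480 = 91.414 N and the normal force is N = m₁g cos 58° = 57.125 N.
Kinetic friction opposes the crate's motion up the incline: f = μN = 0.12 × 57.125 = 6.855 N acting down the slope.
Newton's second law for the crate (up-slope positive): T − 91.414 − 6.855 = 11 a. For the hanging bucket (downward positive): 12 × 9.8 − T = 12 a.
Adding the two equations eliminates T: 19.331 = 23 a, so a = 0.8405 m/s².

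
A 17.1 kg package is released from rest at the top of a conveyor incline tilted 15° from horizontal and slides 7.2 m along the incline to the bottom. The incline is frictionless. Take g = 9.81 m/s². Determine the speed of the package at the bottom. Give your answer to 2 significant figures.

The weight component along the incline is mg sin 15° = 43.417 N and the normal force is N = mg cos 15° = 162.035 N.
With no friction, a = g sin 15° = 2.5390 m/s².
Starting from rest over a distance of 7.2 m, v² = 2aL = 2 × 2.5390 × 7.2 = 36.5616, so v = 6.0466 m/s.

6.0 m/s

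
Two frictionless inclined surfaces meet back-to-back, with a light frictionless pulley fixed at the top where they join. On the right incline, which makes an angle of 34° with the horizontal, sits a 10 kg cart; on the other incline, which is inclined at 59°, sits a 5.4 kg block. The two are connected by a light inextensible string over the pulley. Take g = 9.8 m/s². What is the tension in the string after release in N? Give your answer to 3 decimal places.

Resolve each weight along its own incline: the 10 kg mass has component 10 × 9.8 × sin 34° = 54.801 N down its slope, and the 5.4 kg mass has 5.4 × 9.8 × sin 59° = 45.361 N down its slope.
The 10 kg side's 54.801 N exceeds the other side's 45.361 N, so that mass slides down and the 5.4 kg mass slides up. Taking that direction as positive, Newton's second law for the whole system gives 54.801 − 45.361 = (10 + 5.4) a, so a = 9.440 / 15.4 = 0.6130 m/s².
For the 5.4 kg mass (up-slope positive): T − 45.361 = 5.4 × 0.6130, so T = 48.671 N.

48.671 N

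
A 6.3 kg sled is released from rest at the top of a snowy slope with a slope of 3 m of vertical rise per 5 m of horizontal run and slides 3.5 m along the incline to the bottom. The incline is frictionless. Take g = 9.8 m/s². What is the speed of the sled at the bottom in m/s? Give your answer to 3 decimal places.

5.941 m/s

The weight component along the incline is mg sin 30.96° = 31.765 N and the normal force is N = mg cos 30.96° = 52.942 N.
With no friction, a = g sin 30.96° = 5.0421 m/s².
Starting from rest over a distance of 3.5 m, v² = 2aL = 2 × 5.0421 × 3.5 = 35.2947, so v = 5.9409 m/s.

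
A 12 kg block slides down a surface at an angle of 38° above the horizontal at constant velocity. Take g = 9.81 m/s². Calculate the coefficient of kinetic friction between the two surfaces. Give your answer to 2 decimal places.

0.78

At constant velocity the net force along the incline is zero: mg sin 38° = μ mg cos 38°.
So μ = tan 38° = 0.6157 / 0.7880 = 0.7813.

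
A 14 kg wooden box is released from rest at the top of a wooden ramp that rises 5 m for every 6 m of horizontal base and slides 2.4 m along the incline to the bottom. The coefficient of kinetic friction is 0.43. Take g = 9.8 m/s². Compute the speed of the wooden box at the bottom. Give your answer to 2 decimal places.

3.82 m/s

The weight component along the incline is mg sin 39.81° = 87.833 N and the normal force is N = mg cos 39.81° = 105.400 N.
Friction up the slope is f = μN = 0.43 × 105.400 = 45.322 N, so the net downslope force is 87.833 − 45.322 = 42.511 N and a = 42.511 / 14 = 3.0365 m/s².
Starting from rest over a distance of 2.4 m, v² = 2aL = 2 × 3.0365 × 2.4 = 14.5752, so v = 3.8177 m/s.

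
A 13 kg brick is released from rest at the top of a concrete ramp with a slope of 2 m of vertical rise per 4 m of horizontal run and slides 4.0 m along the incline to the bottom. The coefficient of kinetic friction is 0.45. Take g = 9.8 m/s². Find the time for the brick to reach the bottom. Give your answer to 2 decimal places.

4.27 s

The weight component along the incline is mg sin 26.57° = 56.975 N and the normal force is N = mg cos 26.57° = 113.950 N.
Friction up the slope is f = μN = 0.45 × 113.950 = 51.278 N, so the net downslope force is 56.975 − 51.278 = 5.697 N and a = 5.697 / 13 = 0.4382 m/s².
Starting from rest, L = ½at², so t = √(2L/a) = √(2 × 4.0 / 0.4382) = 4.2728 s.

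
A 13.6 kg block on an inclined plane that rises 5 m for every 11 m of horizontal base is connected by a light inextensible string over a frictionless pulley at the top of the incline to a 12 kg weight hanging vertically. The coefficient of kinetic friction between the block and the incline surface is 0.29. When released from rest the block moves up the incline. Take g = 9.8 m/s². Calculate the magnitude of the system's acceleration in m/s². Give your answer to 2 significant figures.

For the block on the incline: the weight component along the slope is m₁g sin 24.44° = 13.6 × 9.8 × 0.4138 = 55.151 N and the normal force is N = m₁g cos 24.44° = 121.334 N.
Kinetic friction opposes the block's motion up the incline: f = μN = 0.29 × 121.334 = 35.187 N acting down the slope.
Newton's second law for the block (up-slope positive): T − 55.151 − 35.187 = 13.6 a. For the hanging weight (downward positive): 12 × 9.8 − T = 12 a.
Adding the two equations eliminates T: 27.262 = 25.6 a, so a = 1.0649 m/s².

1.1 m/s²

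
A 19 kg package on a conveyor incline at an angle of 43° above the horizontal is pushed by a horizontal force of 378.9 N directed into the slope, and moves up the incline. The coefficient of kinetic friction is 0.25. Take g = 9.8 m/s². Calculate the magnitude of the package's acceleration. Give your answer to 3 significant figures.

2.71 m/s²

The horizontal push has components F cos 43° = 378.9 × 0.7314 = 277.127 N up the incline and F sin 43° = 378.9 × 0.6820 = 258.410 N pressing into the surface.
The normal force is therefore N = mg cos 43° + F sin 43° = 136.187 + 258.410 = 394.597 N, and kinetic friction down the slope is μN = 0.25 × 394.597 = 98.649 N.
Along the incline: F cos 43° − mg sin 43° − μN = ma, so 277.127 − 126.988 − 98.649 = 19 a, giving a = 2.7100 m/s².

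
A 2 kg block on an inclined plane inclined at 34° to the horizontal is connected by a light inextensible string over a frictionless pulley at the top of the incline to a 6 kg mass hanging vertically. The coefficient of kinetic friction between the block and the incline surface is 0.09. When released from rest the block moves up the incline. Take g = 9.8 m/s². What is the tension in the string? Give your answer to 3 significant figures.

24.0 N

For the block on the incline: the weight component along the slope is m₁g sin 34° = 2 × 9.8 × 0.5592 = 10.960 N and the normal force is N = m₁g cos 34° = 16.249 N.
Kinetic friction opposes the block's motion up the incline: f = μN = 0.09 × 16.249 = 1.462 N acting down the slope.
Newton's second law for the block (up-slope positive): T − 10.960 − 1.462 = 2 a. For the hanging mass (downward positive): 6 × 9.8 − T = 6 a.
Adding the two equations eliminates T: 46.378 = 8 a, so a = 5.7973 m/s².
Then from the hanging mass's equation, T = 6 × (9.8 − 5.7973) = 24.016 N.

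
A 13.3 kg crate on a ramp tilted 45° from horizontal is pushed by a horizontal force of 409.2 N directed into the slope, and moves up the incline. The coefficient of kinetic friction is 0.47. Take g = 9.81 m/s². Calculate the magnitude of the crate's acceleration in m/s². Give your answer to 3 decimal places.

1.333 m/s²

The horizontal push has components F cos 45° = 409.2 × 0.7071 = 289.345 N up the incline and F sin 45° = 409.2 × 0.7071 = 289.345 N pressing into the surface.
The normal force is therefore N = mg cos 45° + F sin 45° = 92.257 + 289.345 = 381.602 N, and kinetic friction down the slope is μN = 0.47 × 381.602 = 179.353 N.
Along the incline: F cos 45° − mg sin 45° − μN = ma, so 289.345 − 92.257 − 179.353 = 13.3 a, giving a = 1.3335 m/s².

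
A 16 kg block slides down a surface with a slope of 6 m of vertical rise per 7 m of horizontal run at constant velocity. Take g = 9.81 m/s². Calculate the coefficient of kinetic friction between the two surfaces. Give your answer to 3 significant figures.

0.857

At constant velocity the net force along the incline is zero: mg sin 40.60° = μ mg cos 40.60°.
So μ = tan 40.60° = 0.6508 / 0.7593 = 0.8571.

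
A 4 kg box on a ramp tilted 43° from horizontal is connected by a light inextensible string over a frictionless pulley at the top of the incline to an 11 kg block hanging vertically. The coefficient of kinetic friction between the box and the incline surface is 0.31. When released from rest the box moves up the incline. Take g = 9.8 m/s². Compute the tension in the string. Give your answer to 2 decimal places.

54.87 N

For the box on the incline: the weight component along the slope is m₁g sin 43° = 4 × 9.8 × 0.6820 = 26.734 N and the normal force is N = m₁g cos 43° = 28.669 N.
Kinetic friction opposes the box's motion up the incline: f = μN = 0.31 × 28.669 = 8.887 N acting down the slope.
Newton's second law for the box (up-slope positive): T − 26.734 − 8.887 = 4 a. For the hanging block (downward positive): 11 × 9.8 − T = 11 a.
Adding the two equations eliminates T: 72.179 = 15 a, so a = 4.8119 m/s².
Then from the hanging block's equation, T = 11 × (9.8 − 4.8119) = 54.869 N.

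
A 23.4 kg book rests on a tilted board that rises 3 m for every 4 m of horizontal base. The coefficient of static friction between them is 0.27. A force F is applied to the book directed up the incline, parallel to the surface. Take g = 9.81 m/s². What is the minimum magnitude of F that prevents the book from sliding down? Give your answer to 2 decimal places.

88.15 N

The normal force is N = mg cos 36.87° = 183.643 N. With F at its minimum the book is on the verge of sliding down, so static friction is at its maximum μ_s N = 0.27 × 183.643 = 49.584 N and acts up the slope.
Equilibrium along the incline: F + μ_s N = mg sin 36.87°, so F = 137.732 − 49.584 = 88.148 N.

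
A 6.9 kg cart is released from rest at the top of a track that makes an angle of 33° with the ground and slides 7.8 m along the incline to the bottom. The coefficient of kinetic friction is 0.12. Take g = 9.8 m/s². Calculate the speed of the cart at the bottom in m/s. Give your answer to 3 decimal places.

8.239 m/s

The weight component along the incline is mg sin 33° = 36.828 N and the normal force is N = mg cos 33° = 56.711 N.
Friction up the slope is f = μN = 0.12 × 56.711 = 6.805 N, so the net downslope force is 36.828 − 6.805 = 30.023 N and a = 30.023 / 6.9 = 4.3512 m/s².
Starting from rest over a distance of 7.8 m, v² = 2aL = 2 × 4.3512 × 7.8 = 67.8787, so v = 8.2389 m/s.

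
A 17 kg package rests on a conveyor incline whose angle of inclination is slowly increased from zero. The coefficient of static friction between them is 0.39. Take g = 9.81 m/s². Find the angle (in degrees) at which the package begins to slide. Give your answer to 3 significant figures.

21.3°

At the threshold of sliding, static friction is at its maximum μ_s N and exactly balances the weight component along the incline: mg sin θ = μ_s mg cos θ.
Hence tan θ = μ_s = 0.39, so θ = arctan(0.39) = 21.3058°.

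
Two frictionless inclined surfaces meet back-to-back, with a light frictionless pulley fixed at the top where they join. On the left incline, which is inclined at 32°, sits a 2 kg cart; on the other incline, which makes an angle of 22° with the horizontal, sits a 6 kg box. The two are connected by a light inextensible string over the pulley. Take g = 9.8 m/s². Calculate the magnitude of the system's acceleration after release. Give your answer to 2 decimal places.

Resolve each weight along its own incline: the 2 kg mass has component 2 × 9.8 × sin 32° = 10.386 N down its slope, and the 6 kg mass has 6 × 9.8 × sin 22° = 22.027 N down its slope.
The 6 kg side's 22.027 N exceeds the other side's 10.386 N, so that mass slides down and the 2 kg mass slides up. Taking that direction as positive, Newton's second law for the whole system gives 22.027 − 10.386 = (2 + 6) a, so a = 11.641 / 8 = 1.4551 m/s².

1.46 m/s²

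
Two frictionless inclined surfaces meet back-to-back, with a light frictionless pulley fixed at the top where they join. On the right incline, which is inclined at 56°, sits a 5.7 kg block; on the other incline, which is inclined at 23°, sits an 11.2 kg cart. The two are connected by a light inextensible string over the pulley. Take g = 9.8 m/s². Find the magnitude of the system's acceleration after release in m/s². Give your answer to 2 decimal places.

0.20 m/s²

Resolve each weight along its own incline: the 5.7 kg mass has component 5.7 × 9.8 × sin 56° = 46.310 N down its slope, and the 11.2 kg mass has 11.2 × 9.8 × sin 23° = 42.887 N down its slope.
The 5.7 kg side's 46.310 N exceeds the other side's 42.887 N, so that mass slides down and the 11.2 kg mass slides up. Taking that direction as positive, Newton's second law for the whole system gives 46.310 − 42.887 = (5.7 + 11.2) a, so a = 3.423 / 16.9 = 0.2025 m/s².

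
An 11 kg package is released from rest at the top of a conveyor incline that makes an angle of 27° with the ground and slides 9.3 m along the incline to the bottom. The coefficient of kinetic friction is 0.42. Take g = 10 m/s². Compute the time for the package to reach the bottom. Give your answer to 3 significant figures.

The weight component along the incline is mg sin 27° = 49.939 N and the normal force is N = mg cos 27° = 98.011 N.
Friction up the slope is f = μN = 0.42 × 98.011 = 41.165 N, so the net downslope force is 49.939 − 41.165 = 8.774 N and a = 8.774 / 11 = 0.7976 m/s².
Starting from rest, L = ½at², so t = √(2L/a) = √(2 × 9.3 / 0.7976) = 4.8291 s.

4.83 s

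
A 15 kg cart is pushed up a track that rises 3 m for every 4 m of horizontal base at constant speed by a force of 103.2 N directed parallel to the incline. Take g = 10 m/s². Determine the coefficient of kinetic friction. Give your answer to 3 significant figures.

0.110

At constant speed ΣF = 0 along the incline. The applied 103.2 N acts up the slope; the weight component mg sin 36.87° = 90.000 N and kinetic friction μN both act down the slope.
So 103.2 = 90.000 + μ × 120.000, giving μ = (103.2 − 90.000) / 120.000 = 0.1100.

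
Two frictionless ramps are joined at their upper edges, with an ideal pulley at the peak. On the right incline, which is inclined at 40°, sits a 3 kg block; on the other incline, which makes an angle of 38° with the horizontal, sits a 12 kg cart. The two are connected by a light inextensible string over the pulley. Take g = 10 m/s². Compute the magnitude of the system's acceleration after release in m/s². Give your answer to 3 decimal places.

Resolve each weight along its own incline: the 3 kg mass has component 3 × 10 × sin 40° = 19.284 N down its slope, and the 12 kg mass has 12 × 10 × sin 38° = 73.879 N down its slope.
The 12 kg side's 73.879 N exceeds the other side's 19.284 N, so that mass slides down and the 3 kg mass slides up. Taking that direction as positive, Newton's second law for the whole system gives 73.879 − 19.284 = (3 + 12) a, so a = 54.595 / 15 = 3.6397 m/s².

3.640 m/s²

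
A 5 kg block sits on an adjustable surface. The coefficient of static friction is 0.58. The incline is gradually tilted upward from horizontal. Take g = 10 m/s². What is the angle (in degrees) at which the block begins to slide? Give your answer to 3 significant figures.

30.1°

At the threshold of sliding, static friction is at its maximum μ_s N and exactly balances the weight component along the incline: mg sin θ = μ_s mg cos θ.
Hence tan θ = μ_s = 0.58, so θ = arctan(0.58) = 30.1137°.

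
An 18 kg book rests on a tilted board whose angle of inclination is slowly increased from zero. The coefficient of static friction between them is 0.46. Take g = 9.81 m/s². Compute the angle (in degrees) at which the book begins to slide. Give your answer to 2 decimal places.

At the threshold of sliding, static friction is at its maximum μ_s N and exactly balances the weight component along the incline: mg sin θ = μ_s mg cos θ.
Hence tan θ = μ_s = 0.46, so θ = arctan(0.46) = 24.7024°.

24.70°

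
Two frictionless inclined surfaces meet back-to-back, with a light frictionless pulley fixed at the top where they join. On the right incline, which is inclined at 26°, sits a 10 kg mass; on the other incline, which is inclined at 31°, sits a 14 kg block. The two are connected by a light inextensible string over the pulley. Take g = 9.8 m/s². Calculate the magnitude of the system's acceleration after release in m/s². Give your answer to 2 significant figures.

Resolve each weight along its own incline: the 10 kg mass has component 10 × 9.8 × sin 26° = 42.960 N down its slope, and the 14 kg mass has 14 × 9.8 × sin 31° = 70.663 N down its slope.
The 14 kg side's 70.663 N exceeds the other side's 42.960 N, so that mass slides down and the 10 kg mass slides up. Taking that direction as positive, Newton's second law for the whole system gives 70.663 − 42.960 = (10 + 14) a, so a = 27.703 / 24 = 1.1543 m/s².

1.2 m/s²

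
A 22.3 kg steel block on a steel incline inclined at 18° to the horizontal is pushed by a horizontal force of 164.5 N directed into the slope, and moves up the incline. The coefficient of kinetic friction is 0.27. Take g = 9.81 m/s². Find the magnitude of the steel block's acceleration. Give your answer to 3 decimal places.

0.850 m/s²

The horizontal push has components F cos 18° = 164.5 × 0.9511 = 156.456 N up the incline and F sin 18° = 164.5 × 0.3090 = 50.831 N pressing into the surface.
The normal force is therefore N = mg cos 18° + F sin 18° = 208.065 + 50.831 = 258.896 N, and kinetic friction down the slope is μN = 0.27 × 258.896 = 69.902 N.
Along the incline: F cos 18° − mg sin 18° − μN = ma, so 156.456 − 67.598 − 69.902 = 22.3 a, giving a = 0.8500 m/s².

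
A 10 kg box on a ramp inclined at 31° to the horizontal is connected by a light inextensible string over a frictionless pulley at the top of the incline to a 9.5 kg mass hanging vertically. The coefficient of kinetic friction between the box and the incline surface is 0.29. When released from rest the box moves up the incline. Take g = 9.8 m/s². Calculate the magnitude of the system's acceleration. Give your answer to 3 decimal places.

0.937 m/s²

For the box on the incline: the weight component along the slope is m₁g sin 31° = 10 × 9.8 × 0.5150 = 50.470 N and the normal force is N = m₁g cos 31° = 84.002 N.
Kinetic friction opposes the box's motion up the incline: f = μN = 0.29 × 84.002 = 24.361 N acting down the slope.
Newton's second law for the box (up-slope positive): T − 50.470 − 24.361 = 10 a. For the hanging mass (downward positive): 9.5 × 9.8 − T = 9.5 a.
Adding the two equations eliminates T: 18.269 = 19.5 a, so a = 0.9369 m/s².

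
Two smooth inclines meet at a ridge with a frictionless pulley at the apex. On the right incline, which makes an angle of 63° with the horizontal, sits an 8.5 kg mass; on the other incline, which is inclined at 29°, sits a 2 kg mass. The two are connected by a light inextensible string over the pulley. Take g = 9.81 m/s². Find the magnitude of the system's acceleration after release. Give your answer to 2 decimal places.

Resolve each weight along its own incline: the 8.5 kg mass has component 8.5 × 9.81 × sin 63° = 74.297 N down its slope, and the 2 kg mass has 2 × 9.81 × sin 29° = 9.512 N down its slope.
The 8.5 kg side's 74.297 N exceeds the other side's 9.512 N, so that mass slides down and the 2 kg mass slides up. Taking that direction as positive, Newton's second law for the whole system gives 74.297 − 9.512 = (8.5 + 2) a, so a = 64.785 / 10.5 = 6.1700 m/s².

6.17 m/s²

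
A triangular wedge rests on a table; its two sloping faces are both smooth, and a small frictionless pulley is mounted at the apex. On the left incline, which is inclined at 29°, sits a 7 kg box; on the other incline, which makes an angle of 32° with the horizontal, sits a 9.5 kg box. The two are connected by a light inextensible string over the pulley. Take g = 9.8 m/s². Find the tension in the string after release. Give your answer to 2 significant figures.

40 N

Resolve each weight along its own incline: the 7 kg mass has component 7 × 9.8 × sin 29° = 33.258 N down its slope, and the 9.5 kg mass has 9.5 × 9.8 × sin 32° = 49.335 N down its slope.
The 9.5 kg side's 49.335 N exceeds the other side's 33.258 N, so that mass slides down and the 7 kg mass slides up. Taking that direction as positive, Newton's second law for the whole system gives 49.335 − 33.258 = (7 + 9.5) a, so a = 16.077 / 16.5 = 0.9744 m/s².
For the 7 kg mass (up-slope positive): T − 33.258 = 7 × 0.9744, so T = 40.079 N.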